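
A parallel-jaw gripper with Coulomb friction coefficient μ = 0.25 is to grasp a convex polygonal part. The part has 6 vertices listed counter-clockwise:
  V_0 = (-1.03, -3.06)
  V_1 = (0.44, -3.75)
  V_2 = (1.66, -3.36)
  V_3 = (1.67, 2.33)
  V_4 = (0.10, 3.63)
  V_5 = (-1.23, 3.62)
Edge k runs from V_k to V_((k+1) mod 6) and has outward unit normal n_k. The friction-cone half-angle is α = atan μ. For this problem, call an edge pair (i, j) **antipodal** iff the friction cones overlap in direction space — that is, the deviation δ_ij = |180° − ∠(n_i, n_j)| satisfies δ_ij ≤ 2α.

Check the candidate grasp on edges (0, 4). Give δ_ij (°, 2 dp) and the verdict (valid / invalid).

δ = 25.58°, valid

α = atan 0.25 = 14.04°;  2α = 28.07°
edge 0: e_0 = (+1.47, -0.69);  n_0 = (-0.4249, -0.9052)
edge 4: e_4 = (-1.33, -0.01);  n_4 = (-0.0075, +1.0000)
∠(n_0, n_4) = 154.42°
δ = |180° − 154.42°| = 25.58°
25.58° ≤ 2α = 28.07°  →  valid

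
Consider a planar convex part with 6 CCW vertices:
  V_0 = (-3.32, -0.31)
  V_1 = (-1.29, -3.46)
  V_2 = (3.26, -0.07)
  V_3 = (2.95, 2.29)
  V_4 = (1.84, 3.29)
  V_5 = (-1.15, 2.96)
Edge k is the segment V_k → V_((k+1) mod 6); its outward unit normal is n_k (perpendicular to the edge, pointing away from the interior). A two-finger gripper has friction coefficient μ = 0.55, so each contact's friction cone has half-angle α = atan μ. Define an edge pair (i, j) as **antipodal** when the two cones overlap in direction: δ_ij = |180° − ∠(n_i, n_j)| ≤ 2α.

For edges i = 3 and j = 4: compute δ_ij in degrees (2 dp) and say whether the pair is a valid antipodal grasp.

α = atan 0.55 = 28.81°;  2α = 57.62°
edge 3: e_3 = (-1.11, +1.00);  n_3 = (+0.6693, +0.7430)
edge 4: e_4 = (-2.99, -0.33);  n_4 = (-0.1097, +0.9940)
∠(n_3, n_4) = 48.31°
δ = |180° − 48.31°| = 131.69°
131.69° > 2α = 57.62°  →  invalid

δ = 131.69°, invalid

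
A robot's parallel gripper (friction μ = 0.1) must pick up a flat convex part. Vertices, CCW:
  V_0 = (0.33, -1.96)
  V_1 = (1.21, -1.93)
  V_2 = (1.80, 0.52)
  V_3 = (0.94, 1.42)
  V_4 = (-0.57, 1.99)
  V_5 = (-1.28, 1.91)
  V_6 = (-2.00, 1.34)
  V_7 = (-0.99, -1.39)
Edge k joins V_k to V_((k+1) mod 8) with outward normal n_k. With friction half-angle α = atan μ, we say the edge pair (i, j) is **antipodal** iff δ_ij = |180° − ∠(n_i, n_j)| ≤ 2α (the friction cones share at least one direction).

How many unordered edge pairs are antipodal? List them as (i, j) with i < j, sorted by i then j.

count = 2; pairs: (0,4), (3,7)

α = atan 0.1 = 5.71°;  2α = 11.42°
n_0 = (+0.0341, -0.9994)
n_1 = (+0.9722, -0.2341)
n_2 = (+0.7230, +0.6909)
n_3 = (+0.3532, +0.9356)
n_4 = (-0.1120, +0.9937)
n_5 = (-0.6207, +0.7840)
n_6 = (-0.9379, -0.3470)
n_7 = (-0.3964, -0.9181)
  (0,1): δ = 105.49°  ·
  (0,2): δ = 48.25°  ·
  (0,3): δ = 22.63°  ·
  (0,4): δ = 4.48°  ✓
  (0,5): δ = 36.41°  ·
  (0,6): δ = 108.35°  ·
  (0,7): δ = 154.69°  ·
  (1,2): δ = 122.76°  ·
  (1,3): δ = 97.14°  ·
  (1,4): δ = 70.03°  ·
  (1,5): δ = 38.09°  ·
  (1,6): δ = 33.84°  ·
  (1,7): δ = 80.18°  ·
  (2,3): δ = 154.38°  ·
  (2,4): δ = 127.27°  ·
  (2,5): δ = 95.33°  ·
  (2,6): δ = 23.40°  ·
  (2,7): δ = 22.95°  ·
  (3,4): δ = 152.89°  ·
  (3,5): δ = 120.95°  ·
  (3,6): δ = 49.02°  ·
  (3,7): δ = 2.67°  ✓
  (4,5): δ = 148.06°  ·
  (4,6): δ = 76.13°  ·
  (4,7): δ = 29.78°  ·
  (5,6): δ = 108.06°  ·
  (5,7): δ = 61.72°  ·
  (6,7): δ = 133.66°  ·
antipodal pairs: 2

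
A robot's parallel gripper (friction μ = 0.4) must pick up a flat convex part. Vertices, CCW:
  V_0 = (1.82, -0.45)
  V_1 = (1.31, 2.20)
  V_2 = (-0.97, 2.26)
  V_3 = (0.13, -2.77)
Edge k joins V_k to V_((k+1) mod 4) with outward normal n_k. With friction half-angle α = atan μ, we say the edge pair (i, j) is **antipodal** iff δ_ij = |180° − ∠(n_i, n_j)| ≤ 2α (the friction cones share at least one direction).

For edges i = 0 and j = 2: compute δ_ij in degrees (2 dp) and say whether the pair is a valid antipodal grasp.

δ = 1.44°, valid

α = atan 0.4 = 21.80°;  2α = 43.60°
edge 0: e_0 = (-0.51, +2.65);  n_0 = (+0.9820, +0.1890)
edge 2: e_2 = (+1.10, -5.03);  n_2 = (-0.9769, -0.2136)
∠(n_0, n_2) = 178.56°
δ = |180° − 178.56°| = 1.44°
1.44° ≤ 2α = 43.60°  →  valid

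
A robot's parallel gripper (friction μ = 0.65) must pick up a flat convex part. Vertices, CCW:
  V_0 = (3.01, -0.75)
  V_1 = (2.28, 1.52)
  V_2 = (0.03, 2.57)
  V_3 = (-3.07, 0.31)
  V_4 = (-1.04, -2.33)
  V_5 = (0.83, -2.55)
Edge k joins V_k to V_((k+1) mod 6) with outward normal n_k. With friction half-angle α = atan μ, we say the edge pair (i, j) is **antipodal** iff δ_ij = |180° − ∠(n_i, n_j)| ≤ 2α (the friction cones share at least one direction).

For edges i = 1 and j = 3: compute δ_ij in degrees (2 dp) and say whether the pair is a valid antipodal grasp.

α = atan 0.65 = 33.02°;  2α = 66.05°
edge 1: e_1 = (-2.25, +1.05);  n_1 = (+0.4229, +0.9062)
edge 3: e_3 = (+2.03, -2.64);  n_3 = (-0.7927, -0.6096)
∠(n_1, n_3) = 152.57°
δ = |180° − 152.57°| = 27.43°
27.43° ≤ 2α = 66.05°  →  valid

δ = 27.43°, valid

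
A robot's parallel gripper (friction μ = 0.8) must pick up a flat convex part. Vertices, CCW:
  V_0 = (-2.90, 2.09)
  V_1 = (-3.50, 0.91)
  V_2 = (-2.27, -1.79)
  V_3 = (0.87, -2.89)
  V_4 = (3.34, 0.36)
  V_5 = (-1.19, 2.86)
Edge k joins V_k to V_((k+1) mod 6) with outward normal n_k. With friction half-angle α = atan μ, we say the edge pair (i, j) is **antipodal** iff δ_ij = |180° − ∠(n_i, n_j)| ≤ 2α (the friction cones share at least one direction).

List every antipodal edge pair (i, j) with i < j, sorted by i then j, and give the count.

α = atan 0.8 = 38.66°;  2α = 77.32°
n_0 = (-0.8914, +0.4532)
n_1 = (-0.9100, -0.4146)
n_2 = (-0.3306, -0.9438)
n_3 = (+0.7962, -0.6051)
n_4 = (+0.4832, +0.8755)
n_5 = (-0.4106, +0.9118)
  (0,1): δ = 128.56°  ·
  (0,2): δ = 82.35°  ·
  (0,3): δ = 10.28°  ✓
  (0,4): δ = 88.06°  ·
  (0,5): δ = 141.19°  ·
  (1,2): δ = 133.80°  ·
  (1,3): δ = 61.73°  ✓
  (1,4): δ = 36.61°  ✓
  (1,5): δ = 89.75°  ·
  (2,3): δ = 107.93°  ·
  (2,4): δ = 9.59°  ✓
  (2,5): δ = 43.55°  ✓
  (3,4): δ = 81.66°  ·
  (3,5): δ = 28.52°  ✓
  (4,5): δ = 126.87°  ·
antipodal pairs: 6

count = 6; pairs: (0,3), (1,3), (1,4), (2,4), (2,5), (3,5)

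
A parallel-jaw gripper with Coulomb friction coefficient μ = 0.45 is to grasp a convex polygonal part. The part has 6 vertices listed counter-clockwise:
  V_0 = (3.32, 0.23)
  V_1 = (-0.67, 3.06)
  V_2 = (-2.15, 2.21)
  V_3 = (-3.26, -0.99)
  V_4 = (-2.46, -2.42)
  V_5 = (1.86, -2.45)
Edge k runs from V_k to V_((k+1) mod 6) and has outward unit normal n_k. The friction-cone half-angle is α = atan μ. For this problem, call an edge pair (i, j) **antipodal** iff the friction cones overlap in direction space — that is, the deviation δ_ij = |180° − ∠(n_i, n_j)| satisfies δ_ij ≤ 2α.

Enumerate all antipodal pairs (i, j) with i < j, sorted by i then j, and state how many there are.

α = atan 0.45 = 24.23°;  2α = 48.46°
n_0 = (+0.5785, +0.8157)
n_1 = (-0.4980, +0.8672)
n_2 = (-0.9448, +0.3277)
n_3 = (-0.8727, -0.4882)
n_4 = (-0.0069, -1.0000)
n_5 = (+0.8781, -0.4784)
  (0,1): δ = 114.78°  ·
  (0,2): δ = 73.78°  ·
  (0,3): δ = 25.43°  ✓
  (0,4): δ = 34.95°  ✓
  (0,5): δ = 96.77°  ·
  (1,2): δ = 139.00°  ·
  (1,3): δ = 90.65°  ·
  (1,4): δ = 30.27°  ✓
  (1,5): δ = 31.55°  ✓
  (2,3): δ = 131.65°  ·
  (2,4): δ = 71.27°  ·
  (2,5): δ = 9.45°  ✓
  (3,4): δ = 119.62°  ·
  (3,5): δ = 57.80°  ·
  (4,5): δ = 118.18°  ·
antipodal pairs: 5

count = 5; pairs: (0,3), (0,4), (1,4), (1,5), (2,5)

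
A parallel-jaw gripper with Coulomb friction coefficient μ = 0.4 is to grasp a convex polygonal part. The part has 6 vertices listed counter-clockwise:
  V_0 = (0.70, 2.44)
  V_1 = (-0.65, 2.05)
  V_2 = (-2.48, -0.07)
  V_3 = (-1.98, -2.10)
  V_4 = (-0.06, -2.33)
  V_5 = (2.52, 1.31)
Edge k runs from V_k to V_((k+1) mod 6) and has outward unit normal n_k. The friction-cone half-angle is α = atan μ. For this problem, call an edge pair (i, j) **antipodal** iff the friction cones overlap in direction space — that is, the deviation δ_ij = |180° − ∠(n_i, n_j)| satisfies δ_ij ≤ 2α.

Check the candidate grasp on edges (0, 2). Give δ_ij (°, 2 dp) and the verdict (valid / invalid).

α = atan 0.4 = 21.80°;  2α = 43.60°
edge 0: e_0 = (-1.35, -0.39);  n_0 = (-0.2775, +0.9607)
edge 2: e_2 = (+0.50, -2.03);  n_2 = (-0.9710, -0.2392)
∠(n_0, n_2) = 87.72°
δ = |180° − 87.72°| = 92.28°
92.28° > 2α = 43.60°  →  invalid

δ = 92.28°, invalid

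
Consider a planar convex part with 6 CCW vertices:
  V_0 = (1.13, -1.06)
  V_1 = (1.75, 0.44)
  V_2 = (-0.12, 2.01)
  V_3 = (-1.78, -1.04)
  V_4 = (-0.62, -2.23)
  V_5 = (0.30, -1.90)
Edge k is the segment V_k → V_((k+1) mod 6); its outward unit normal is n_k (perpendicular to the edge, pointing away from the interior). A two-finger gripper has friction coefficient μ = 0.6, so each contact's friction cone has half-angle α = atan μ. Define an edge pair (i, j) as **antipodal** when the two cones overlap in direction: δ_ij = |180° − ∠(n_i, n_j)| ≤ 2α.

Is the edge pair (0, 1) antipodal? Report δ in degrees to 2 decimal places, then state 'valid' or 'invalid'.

α = atan 0.6 = 30.96°;  2α = 61.93°
edge 0: e_0 = (+0.62, +1.50);  n_0 = (+0.9242, -0.3820)
edge 1: e_1 = (-1.87, +1.57);  n_1 = (+0.6430, +0.7659)
∠(n_0, n_1) = 72.44°
δ = |180° − 72.44°| = 107.56°
107.56° > 2α = 61.93°  →  invalid

δ = 107.56°, invalid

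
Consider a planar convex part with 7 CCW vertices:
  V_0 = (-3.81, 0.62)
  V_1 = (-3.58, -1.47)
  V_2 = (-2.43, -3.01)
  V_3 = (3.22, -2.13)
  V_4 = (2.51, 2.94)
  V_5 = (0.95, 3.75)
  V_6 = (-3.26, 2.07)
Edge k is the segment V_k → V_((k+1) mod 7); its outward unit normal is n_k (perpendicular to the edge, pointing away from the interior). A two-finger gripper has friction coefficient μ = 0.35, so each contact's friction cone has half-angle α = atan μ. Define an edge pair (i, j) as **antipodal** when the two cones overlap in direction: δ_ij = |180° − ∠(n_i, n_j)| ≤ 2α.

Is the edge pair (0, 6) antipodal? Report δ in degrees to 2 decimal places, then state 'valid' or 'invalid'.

α = atan 0.35 = 19.29°;  2α = 38.58°
edge 0: e_0 = (+0.23, -2.09);  n_0 = (-0.9940, -0.1094)
edge 6: e_6 = (-0.55, -1.45);  n_6 = (-0.9350, +0.3547)
∠(n_0, n_6) = 27.05°
δ = |180° − 27.05°| = 152.95°
152.95° > 2α = 38.58°  →  invalid

δ = 152.95°, invalid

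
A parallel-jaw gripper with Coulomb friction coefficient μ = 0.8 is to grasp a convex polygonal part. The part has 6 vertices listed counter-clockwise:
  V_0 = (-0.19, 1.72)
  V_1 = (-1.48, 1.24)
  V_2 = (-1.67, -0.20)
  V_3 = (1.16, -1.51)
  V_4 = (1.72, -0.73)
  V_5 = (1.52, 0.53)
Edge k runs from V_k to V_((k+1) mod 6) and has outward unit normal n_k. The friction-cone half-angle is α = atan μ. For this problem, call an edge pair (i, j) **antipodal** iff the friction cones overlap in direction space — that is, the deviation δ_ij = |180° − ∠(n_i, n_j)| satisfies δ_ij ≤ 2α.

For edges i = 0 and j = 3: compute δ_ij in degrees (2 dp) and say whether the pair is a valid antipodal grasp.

α = atan 0.8 = 38.66°;  2α = 77.32°
edge 0: e_0 = (-1.29, -0.48);  n_0 = (-0.3487, +0.9372)
edge 3: e_3 = (+0.56, +0.78);  n_3 = (+0.8123, -0.5832)
∠(n_0, n_3) = 146.09°
δ = |180° − 146.09°| = 33.91°
33.91° ≤ 2α = 77.32°  →  valid

δ = 33.91°, valid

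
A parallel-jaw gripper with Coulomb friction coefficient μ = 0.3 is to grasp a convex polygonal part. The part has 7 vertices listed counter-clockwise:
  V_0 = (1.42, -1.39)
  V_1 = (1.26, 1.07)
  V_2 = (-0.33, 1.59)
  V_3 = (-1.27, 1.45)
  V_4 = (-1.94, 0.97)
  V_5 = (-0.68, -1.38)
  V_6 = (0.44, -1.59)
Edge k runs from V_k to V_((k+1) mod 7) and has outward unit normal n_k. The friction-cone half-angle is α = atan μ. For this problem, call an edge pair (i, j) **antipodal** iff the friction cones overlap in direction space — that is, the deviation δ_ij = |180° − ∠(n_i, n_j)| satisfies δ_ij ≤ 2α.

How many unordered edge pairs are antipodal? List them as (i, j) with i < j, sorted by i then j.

count = 6; pairs: (0,4), (1,5), (1,6), (2,5), (2,6), (3,6)

α = atan 0.3 = 16.70°;  2α = 33.40°
n_0 = (+0.9979, +0.0649)
n_1 = (+0.3108, +0.9505)
n_2 = (-0.1473, +0.9891)
n_3 = (-0.5824, +0.8129)
n_4 = (-0.8813, -0.4725)
n_5 = (-0.1843, -0.9829)
n_6 = (+0.2000, -0.9798)
  (0,1): δ = 111.83°  ·
  (0,2): δ = 85.25°  ·
  (0,3): δ = 58.10°  ·
  (0,4): δ = 24.48°  ✓
  (0,5): δ = 75.66°  ·
  (0,6): δ = 97.81°  ·
  (1,2): δ = 153.42°  ·
  (1,3): δ = 126.27°  ·
  (1,4): δ = 43.69°  ·
  (1,5): δ = 7.49°  ✓
  (1,6): δ = 29.64°  ✓
  (2,3): δ = 152.85°  ·
  (2,4): δ = 70.27°  ·
  (2,5): δ = 19.09°  ✓
  (2,6): δ = 3.06°  ✓
  (3,4): δ = 97.42°  ·
  (3,5): δ = 46.24°  ·
  (3,6): δ = 24.08°  ✓
  (4,5): δ = 128.82°  ·
  (4,6): δ = 106.66°  ·
  (5,6): δ = 157.85°  ·
antipodal pairs: 6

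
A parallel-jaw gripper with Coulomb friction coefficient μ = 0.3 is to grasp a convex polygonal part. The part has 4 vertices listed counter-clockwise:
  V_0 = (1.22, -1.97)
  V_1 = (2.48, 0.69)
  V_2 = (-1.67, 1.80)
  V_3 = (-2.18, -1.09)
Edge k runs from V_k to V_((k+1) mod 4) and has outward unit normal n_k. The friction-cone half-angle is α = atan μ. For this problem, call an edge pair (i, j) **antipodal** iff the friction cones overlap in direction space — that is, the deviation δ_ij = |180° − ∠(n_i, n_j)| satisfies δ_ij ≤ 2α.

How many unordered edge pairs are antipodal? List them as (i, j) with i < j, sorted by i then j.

count = 2; pairs: (0,2), (1,3)

α = atan 0.3 = 16.70°;  2α = 33.40°
n_0 = (+0.9037, -0.4281)
n_1 = (+0.2584, +0.9660)
n_2 = (-0.9848, +0.1738)
n_3 = (-0.2506, -0.9681)
  (0,1): δ = 79.63°  ·
  (0,2): δ = 15.34°  ✓
  (0,3): δ = 100.84°  ·
  (1,2): δ = 85.03°  ·
  (1,3): δ = 0.46°  ✓
  (2,3): δ = 94.50°  ·
antipodal pairs: 2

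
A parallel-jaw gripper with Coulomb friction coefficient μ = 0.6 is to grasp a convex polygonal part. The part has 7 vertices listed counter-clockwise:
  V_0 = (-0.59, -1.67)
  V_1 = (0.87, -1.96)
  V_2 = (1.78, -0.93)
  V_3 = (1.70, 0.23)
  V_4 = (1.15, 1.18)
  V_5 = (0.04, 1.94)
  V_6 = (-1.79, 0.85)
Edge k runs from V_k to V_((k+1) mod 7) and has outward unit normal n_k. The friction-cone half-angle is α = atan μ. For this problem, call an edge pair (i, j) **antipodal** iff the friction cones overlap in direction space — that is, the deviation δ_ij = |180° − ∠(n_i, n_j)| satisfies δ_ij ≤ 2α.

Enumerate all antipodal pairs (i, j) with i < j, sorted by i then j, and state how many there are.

count = 7; pairs: (0,3), (0,4), (0,5), (1,5), (2,6), (3,6), (4,6)

α = atan 0.6 = 30.96°;  2α = 61.93°
n_0 = (-0.1948, -0.9808)
n_1 = (+0.7494, -0.6621)
n_2 = (+0.9976, +0.0688)
n_3 = (+0.8654, +0.5010)
n_4 = (+0.5650, +0.8251)
n_5 = (-0.5117, +0.8591)
n_6 = (-0.9029, -0.4299)
  (0,1): δ = 120.23°  ·
  (0,2): δ = 74.82°  ·
  (0,3): δ = 48.70°  ✓
  (0,4): δ = 23.16°  ✓
  (0,5): δ = 42.01°  ✓
  (0,6): δ = 126.70°  ·
  (1,2): δ = 134.59°  ·
  (1,3): δ = 108.47°  ·
  (1,4): δ = 82.94°  ·
  (1,5): δ = 17.76°  ✓
  (1,6): δ = 66.92°  ·
  (2,3): δ = 153.88°  ·
  (2,4): δ = 128.34°  ·
  (2,5): δ = 63.17°  ·
  (2,6): δ = 21.52°  ✓
  (3,4): δ = 154.47°  ·
  (3,5): δ = 89.29°  ·
  (3,6): δ = 4.61°  ✓
  (4,5): δ = 114.82°  ·
  (4,6): δ = 30.14°  ✓
  (5,6): δ = 95.32°  ·
antipodal pairs: 7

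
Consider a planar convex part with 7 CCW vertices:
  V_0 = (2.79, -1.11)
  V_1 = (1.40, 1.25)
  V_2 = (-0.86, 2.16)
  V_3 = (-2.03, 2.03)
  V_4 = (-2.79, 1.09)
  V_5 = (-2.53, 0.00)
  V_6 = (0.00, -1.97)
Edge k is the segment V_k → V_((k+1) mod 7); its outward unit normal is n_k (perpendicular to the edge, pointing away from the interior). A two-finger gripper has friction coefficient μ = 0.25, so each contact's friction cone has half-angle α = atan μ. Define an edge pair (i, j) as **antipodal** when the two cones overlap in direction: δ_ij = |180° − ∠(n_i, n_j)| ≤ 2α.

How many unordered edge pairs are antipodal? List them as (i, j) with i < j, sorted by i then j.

α = atan 0.25 = 14.04°;  2α = 28.07°
n_0 = (+0.8617, +0.5075)
n_1 = (+0.3735, +0.9276)
n_2 = (-0.1104, +0.9939)
n_3 = (-0.7776, +0.6287)
n_4 = (-0.9727, -0.2320)
n_5 = (-0.6144, -0.7890)
n_6 = (+0.2946, -0.9556)
  (0,1): δ = 142.43°  ·
  (0,2): δ = 114.16°  ·
  (0,3): δ = 69.45°  ·
  (0,4): δ = 17.08°  ✓
  (0,5): δ = 21.60°  ✓
  (0,6): δ = 76.63°  ·
  (1,2): δ = 151.73°  ·
  (1,3): δ = 107.02°  ·
  (1,4): δ = 54.65°  ·
  (1,5): δ = 15.97°  ✓
  (1,6): δ = 39.06°  ·
  (2,3): δ = 135.30°  ·
  (2,4): δ = 82.92°  ·
  (2,5): δ = 44.25°  ·
  (2,6): δ = 10.79°  ✓
  (3,4): δ = 127.63°  ·
  (3,5): δ = 88.95°  ·
  (3,6): δ = 33.91°  ·
  (4,5): δ = 141.32°  ·
  (4,6): δ = 86.28°  ·
  (5,6): δ = 124.96°  ·
antipodal pairs: 4

count = 4; pairs: (0,4), (0,5), (1,5), (2,6)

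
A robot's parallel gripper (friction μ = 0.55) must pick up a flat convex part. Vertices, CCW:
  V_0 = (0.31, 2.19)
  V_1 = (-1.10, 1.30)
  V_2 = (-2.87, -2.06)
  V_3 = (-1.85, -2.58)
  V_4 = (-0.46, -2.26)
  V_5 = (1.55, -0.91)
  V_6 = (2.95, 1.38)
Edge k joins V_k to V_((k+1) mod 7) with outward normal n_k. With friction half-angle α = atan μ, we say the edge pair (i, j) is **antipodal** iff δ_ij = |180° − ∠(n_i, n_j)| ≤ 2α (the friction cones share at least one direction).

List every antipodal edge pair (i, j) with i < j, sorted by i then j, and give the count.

count = 9; pairs: (0,3), (0,4), (0,5), (1,3), (1,4), (1,5), (2,6), (3,6), (4,6)

α = atan 0.55 = 28.81°;  2α = 57.62°
n_0 = (-0.5338, +0.8456)
n_1 = (-0.8847, +0.4661)
n_2 = (-0.4542, -0.8909)
n_3 = (+0.2243, -0.9745)
n_4 = (+0.5576, -0.8301)
n_5 = (+0.8532, -0.5216)
n_6 = (+0.2933, +0.9560)
  (0,1): δ = 150.04°  ·
  (0,2): δ = 59.27°  ·
  (0,3): δ = 19.30°  ✓
  (0,4): δ = 1.63°  ✓
  (0,5): δ = 26.30°  ✓
  (0,6): δ = 130.68°  ·
  (1,2): δ = 89.23°  ·
  (1,3): δ = 49.26°  ✓
  (1,4): δ = 28.33°  ✓
  (1,5): δ = 3.66°  ✓
  (1,6): δ = 100.72°  ·
  (2,3): δ = 140.02°  ·
  (2,4): δ = 119.10°  ·
  (2,5): δ = 94.43°  ·
  (2,6): δ = 9.96°  ✓
  (3,4): δ = 159.08°  ·
  (3,5): δ = 134.40°  ·
  (3,6): δ = 30.02°  ✓
  (4,5): δ = 155.33°  ·
  (4,6): δ = 50.94°  ✓
  (5,6): δ = 75.62°  ·
antipodal pairs: 9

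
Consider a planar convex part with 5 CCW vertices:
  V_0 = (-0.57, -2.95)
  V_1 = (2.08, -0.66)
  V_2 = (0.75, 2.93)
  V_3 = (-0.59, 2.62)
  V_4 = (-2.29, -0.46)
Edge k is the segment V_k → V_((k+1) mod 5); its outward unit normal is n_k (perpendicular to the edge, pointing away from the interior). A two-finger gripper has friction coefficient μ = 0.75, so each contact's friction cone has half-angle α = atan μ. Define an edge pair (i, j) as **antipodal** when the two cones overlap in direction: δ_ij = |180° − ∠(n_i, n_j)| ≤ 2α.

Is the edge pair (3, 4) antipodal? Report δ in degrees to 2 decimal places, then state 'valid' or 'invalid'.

δ = 116.47°, invalid

α = atan 0.75 = 36.87°;  2α = 73.74°
edge 3: e_3 = (-1.70, -3.08);  n_3 = (-0.8755, +0.4832)
edge 4: e_4 = (+1.72, -2.49);  n_4 = (-0.8228, -0.5684)
∠(n_3, n_4) = 63.53°
δ = |180° − 63.53°| = 116.47°
116.47° > 2α = 73.74°  →  invalid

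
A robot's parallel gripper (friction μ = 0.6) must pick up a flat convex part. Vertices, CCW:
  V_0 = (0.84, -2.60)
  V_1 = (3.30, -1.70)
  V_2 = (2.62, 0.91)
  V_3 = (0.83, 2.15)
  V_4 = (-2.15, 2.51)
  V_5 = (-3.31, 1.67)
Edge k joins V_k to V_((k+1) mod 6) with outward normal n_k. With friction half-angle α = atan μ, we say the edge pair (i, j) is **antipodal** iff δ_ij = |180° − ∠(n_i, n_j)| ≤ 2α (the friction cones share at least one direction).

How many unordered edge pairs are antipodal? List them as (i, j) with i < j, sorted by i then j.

α = atan 0.6 = 30.96°;  2α = 61.93°
n_0 = (+0.3436, -0.9391)
n_1 = (+0.9677, +0.2521)
n_2 = (+0.5694, +0.8220)
n_3 = (+0.1199, +0.9928)
n_4 = (-0.5865, +0.8099)
n_5 = (-0.7171, -0.6970)
  (0,1): δ = 95.49°  ·
  (0,2): δ = 54.81°  ✓
  (0,3): δ = 26.98°  ✓
  (0,4): δ = 15.81°  ✓
  (0,5): δ = 114.09°  ·
  (1,2): δ = 139.31°  ·
  (1,3): δ = 111.49°  ·
  (1,4): δ = 68.69°  ·
  (1,5): δ = 29.58°  ✓
  (2,3): δ = 152.18°  ·
  (2,4): δ = 109.38°  ·
  (2,5): δ = 11.10°  ✓
  (3,4): δ = 137.20°  ·
  (3,5): δ = 38.93°  ✓
  (4,5): δ = 81.73°  ·
antipodal pairs: 6

count = 6; pairs: (0,2), (0,3), (0,4), (1,5), (2,5), (3,5)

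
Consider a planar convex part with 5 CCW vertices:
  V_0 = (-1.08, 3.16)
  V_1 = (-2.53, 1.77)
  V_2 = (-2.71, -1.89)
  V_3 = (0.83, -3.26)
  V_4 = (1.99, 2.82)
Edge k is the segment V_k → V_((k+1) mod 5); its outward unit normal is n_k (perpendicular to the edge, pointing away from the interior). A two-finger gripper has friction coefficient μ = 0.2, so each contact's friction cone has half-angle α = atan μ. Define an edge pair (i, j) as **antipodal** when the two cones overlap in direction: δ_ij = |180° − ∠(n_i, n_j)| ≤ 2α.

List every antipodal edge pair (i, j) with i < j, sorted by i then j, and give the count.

count = 2; pairs: (1,3), (2,4)

α = atan 0.2 = 11.31°;  2α = 22.62°
n_0 = (-0.6920, +0.7219)
n_1 = (-0.9988, +0.0491)
n_2 = (-0.3609, -0.9326)
n_3 = (+0.9823, -0.1874)
n_4 = (+0.1101, +0.9939)
  (0,1): δ = 136.61°  ·
  (0,2): δ = 64.95°  ·
  (0,3): δ = 35.41°  ·
  (0,4): δ = 129.89°  ·
  (1,2): δ = 108.34°  ·
  (1,3): δ = 7.99°  ✓
  (1,4): δ = 86.50°  ·
  (2,3): δ = 79.64°  ·
  (2,4): δ = 14.84°  ✓
  (3,4): δ = 85.52°  ·
antipodal pairs: 2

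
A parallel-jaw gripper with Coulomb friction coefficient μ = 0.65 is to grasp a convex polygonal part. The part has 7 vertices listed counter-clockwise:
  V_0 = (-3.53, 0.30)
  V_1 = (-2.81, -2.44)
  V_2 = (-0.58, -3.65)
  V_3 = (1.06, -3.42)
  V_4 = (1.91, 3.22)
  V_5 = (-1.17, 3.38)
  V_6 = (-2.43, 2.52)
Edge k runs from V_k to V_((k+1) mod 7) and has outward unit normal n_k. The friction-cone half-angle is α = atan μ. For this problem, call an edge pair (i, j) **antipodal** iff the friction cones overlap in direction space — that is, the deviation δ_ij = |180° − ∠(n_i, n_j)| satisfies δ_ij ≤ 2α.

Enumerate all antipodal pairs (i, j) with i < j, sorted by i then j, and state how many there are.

count = 8; pairs: (0,3), (1,4), (1,5), (2,4), (2,5), (2,6), (3,5), (3,6)

α = atan 0.65 = 33.02°;  2α = 66.05°
n_0 = (-0.9672, -0.2541)
n_1 = (-0.4769, -0.8789)
n_2 = (+0.1389, -0.9903)
n_3 = (+0.9919, -0.1270)
n_4 = (+0.0519, +0.9987)
n_5 = (-0.5637, +0.8259)
n_6 = (-0.8960, +0.4440)
  (0,1): δ = 133.21°  ·
  (0,2): δ = 96.74°  ·
  (0,3): δ = 22.02°  ✓
  (0,4): δ = 72.30°  ·
  (0,5): δ = 109.59°  ·
  (0,6): δ = 138.92°  ·
  (1,2): δ = 143.53°  ·
  (1,3): δ = 68.81°  ·
  (1,4): δ = 25.51°  ✓
  (1,5): δ = 62.80°  ✓
  (1,6): δ = 92.13°  ·
  (2,3): δ = 105.28°  ·
  (2,4): δ = 10.96°  ✓
  (2,5): δ = 26.33°  ✓
  (2,6): δ = 55.66°  ✓
  (3,4): δ = 85.68°  ·
  (3,5): δ = 48.39°  ✓
  (3,6): δ = 19.06°  ✓
  (4,5): δ = 142.71°  ·
  (4,6): δ = 113.38°  ·
  (5,6): δ = 150.67°  ·
antipodal pairs: 8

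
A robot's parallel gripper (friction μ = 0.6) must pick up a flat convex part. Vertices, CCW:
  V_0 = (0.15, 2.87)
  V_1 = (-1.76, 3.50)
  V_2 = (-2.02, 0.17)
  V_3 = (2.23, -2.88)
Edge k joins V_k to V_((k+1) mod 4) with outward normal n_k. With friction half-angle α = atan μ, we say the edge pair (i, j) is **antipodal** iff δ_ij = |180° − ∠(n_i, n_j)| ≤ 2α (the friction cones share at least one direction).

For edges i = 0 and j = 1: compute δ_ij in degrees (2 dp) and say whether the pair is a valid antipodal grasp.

δ = 76.21°, invalid

α = atan 0.6 = 30.96°;  2α = 61.93°
edge 0: e_0 = (-1.91, +0.63);  n_0 = (+0.3132, +0.9497)
edge 1: e_1 = (-0.26, -3.33);  n_1 = (-0.9970, +0.0778)
∠(n_0, n_1) = 103.79°
δ = |180° − 103.79°| = 76.21°
76.21° > 2α = 61.93°  →  invalid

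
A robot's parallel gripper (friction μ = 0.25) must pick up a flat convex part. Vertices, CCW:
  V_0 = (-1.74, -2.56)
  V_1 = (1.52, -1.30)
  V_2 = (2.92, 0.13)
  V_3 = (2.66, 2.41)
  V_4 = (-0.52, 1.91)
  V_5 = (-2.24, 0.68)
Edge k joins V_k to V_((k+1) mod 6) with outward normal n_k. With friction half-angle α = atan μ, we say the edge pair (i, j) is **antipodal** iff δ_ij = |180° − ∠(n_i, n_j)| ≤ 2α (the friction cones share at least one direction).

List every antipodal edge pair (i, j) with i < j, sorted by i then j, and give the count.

count = 4; pairs: (0,3), (0,4), (1,4), (2,5)

α = atan 0.25 = 14.04°;  2α = 28.07°
n_0 = (+0.3605, -0.9328)
n_1 = (+0.7146, -0.6996)
n_2 = (+0.9936, +0.1133)
n_3 = (-0.1553, +0.9879)
n_4 = (-0.5817, +0.8134)
n_5 = (-0.9883, -0.1525)
  (0,1): δ = 155.52°  ·
  (0,2): δ = 104.63°  ·
  (0,3): δ = 12.20°  ✓
  (0,4): δ = 14.44°  ✓
  (0,5): δ = 77.64°  ·
  (1,2): δ = 129.10°  ·
  (1,3): δ = 36.67°  ·
  (1,4): δ = 10.04°  ✓
  (1,5): δ = 53.17°  ·
  (2,3): δ = 87.57°  ·
  (2,4): δ = 60.94°  ·
  (2,5): δ = 2.27°  ✓
  (3,4): δ = 153.37°  ·
  (3,5): δ = 90.16°  ·
  (4,5): δ = 116.80°  ·
antipodal pairs: 4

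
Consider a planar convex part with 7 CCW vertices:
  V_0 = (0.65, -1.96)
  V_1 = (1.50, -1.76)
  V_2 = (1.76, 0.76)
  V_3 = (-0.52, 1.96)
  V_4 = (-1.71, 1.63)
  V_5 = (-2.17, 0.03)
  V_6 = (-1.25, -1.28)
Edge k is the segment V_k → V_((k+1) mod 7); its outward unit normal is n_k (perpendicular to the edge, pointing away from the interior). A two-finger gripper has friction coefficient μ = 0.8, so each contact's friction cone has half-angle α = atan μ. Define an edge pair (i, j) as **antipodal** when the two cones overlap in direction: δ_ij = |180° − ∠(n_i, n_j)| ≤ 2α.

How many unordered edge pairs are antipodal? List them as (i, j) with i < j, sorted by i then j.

α = atan 0.8 = 38.66°;  2α = 77.32°
n_0 = (+0.2290, -0.9734)
n_1 = (+0.9947, -0.1026)
n_2 = (+0.4657, +0.8849)
n_3 = (-0.2672, +0.9636)
n_4 = (-0.9611, +0.2763)
n_5 = (-0.8184, -0.5747)
n_6 = (-0.3370, -0.9415)
  (0,1): δ = 109.13°  ·
  (0,2): δ = 41.00°  ✓
  (0,3): δ = 2.26°  ✓
  (0,4): δ = 60.72°  ✓
  (0,5): δ = 111.84°  ·
  (0,6): δ = 147.07°  ·
  (1,2): δ = 111.87°  ·
  (1,3): δ = 68.61°  ✓
  (1,4): δ = 10.15°  ✓
  (1,5): δ = 40.97°  ✓
  (1,6): δ = 76.20°  ✓
  (2,3): δ = 136.74°  ·
  (2,4): δ = 78.28°  ·
  (2,5): δ = 27.16°  ✓
  (2,6): δ = 8.07°  ✓
  (3,4): δ = 121.54°  ·
  (3,5): δ = 70.42°  ✓
  (3,6): δ = 35.19°  ✓
  (4,5): δ = 128.88°  ·
  (4,6): δ = 93.65°  ·
  (5,6): δ = 144.77°  ·
antipodal pairs: 11

count = 11; pairs: (0,2), (0,3), (0,4), (1,3), (1,4), (1,5), (1,6), (2,5), (2,6), (3,5), (3,6)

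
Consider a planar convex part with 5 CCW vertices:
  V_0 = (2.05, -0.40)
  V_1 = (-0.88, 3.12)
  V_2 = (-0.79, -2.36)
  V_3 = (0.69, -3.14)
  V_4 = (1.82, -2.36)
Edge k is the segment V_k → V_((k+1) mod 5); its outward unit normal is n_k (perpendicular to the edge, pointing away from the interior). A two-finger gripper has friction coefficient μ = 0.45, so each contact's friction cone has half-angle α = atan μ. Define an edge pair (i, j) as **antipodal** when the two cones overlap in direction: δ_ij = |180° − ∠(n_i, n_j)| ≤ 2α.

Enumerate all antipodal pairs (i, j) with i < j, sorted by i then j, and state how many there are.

α = atan 0.45 = 24.23°;  2α = 48.46°
n_0 = (+0.7686, +0.6398)
n_1 = (-0.9999, -0.0164)
n_2 = (-0.4662, -0.8847)
n_3 = (+0.5681, -0.8230)
n_4 = (+0.9932, -0.1165)
  (0,1): δ = 38.83°  ✓
  (0,2): δ = 22.44°  ✓
  (0,3): δ = 84.84°  ·
  (0,4): δ = 133.53°  ·
  (1,2): δ = 118.73°  ·
  (1,3): δ = 56.32°  ·
  (1,4): δ = 7.63°  ✓
  (2,3): δ = 117.59°  ·
  (2,4): δ = 68.90°  ·
  (3,4): δ = 131.31°  ·
antipodal pairs: 3

count = 3; pairs: (0,1), (0,2), (1,4)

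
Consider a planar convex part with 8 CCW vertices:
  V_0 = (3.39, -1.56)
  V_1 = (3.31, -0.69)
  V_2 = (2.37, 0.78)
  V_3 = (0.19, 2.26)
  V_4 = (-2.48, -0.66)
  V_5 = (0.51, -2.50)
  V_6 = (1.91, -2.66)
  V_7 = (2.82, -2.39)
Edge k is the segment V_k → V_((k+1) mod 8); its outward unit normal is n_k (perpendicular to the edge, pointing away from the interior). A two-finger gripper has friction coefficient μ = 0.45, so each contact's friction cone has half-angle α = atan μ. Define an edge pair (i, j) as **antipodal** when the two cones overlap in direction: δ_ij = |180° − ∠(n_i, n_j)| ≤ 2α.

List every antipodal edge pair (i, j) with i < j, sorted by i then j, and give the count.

α = atan 0.45 = 24.23°;  2α = 48.46°
n_0 = (+0.9958, +0.0916)
n_1 = (+0.8425, +0.5387)
n_2 = (+0.5617, +0.8273)
n_3 = (-0.7380, +0.6748)
n_4 = (-0.5241, -0.8517)
n_5 = (-0.1135, -0.9935)
n_6 = (+0.2844, -0.9587)
n_7 = (+0.8243, -0.5661)
  (0,1): δ = 152.66°  ·
  (0,2): δ = 129.43°  ·
  (0,3): δ = 47.69°  ✓
  (0,4): δ = 53.14°  ·
  (0,5): δ = 78.23°  ·
  (0,6): δ = 101.27°  ·
  (0,7): δ = 140.27°  ·
  (1,2): δ = 156.77°  ·
  (1,3): δ = 75.04°  ·
  (1,4): δ = 25.80°  ✓
  (1,5): δ = 50.88°  ·
  (1,6): δ = 73.93°  ·
  (1,7): δ = 112.92°  ·
  (2,3): δ = 98.27°  ·
  (2,4): δ = 2.57°  ✓
  (2,5): δ = 27.65°  ✓
  (2,6): δ = 50.70°  ·
  (2,7): δ = 89.69°  ·
  (3,4): δ = 79.17°  ·
  (3,5): δ = 54.08°  ·
  (3,6): δ = 31.03°  ✓
  (3,7): δ = 7.96°  ✓
  (4,5): δ = 154.91°  ·
  (4,6): δ = 131.87°  ·
  (4,7): δ = 92.87°  ·
  (5,6): δ = 156.95°  ·
  (5,7): δ = 117.96°  ·
  (6,7): δ = 141.01°  ·
antipodal pairs: 6

count = 6; pairs: (0,3), (1,4), (2,4), (2,5), (3,6), (3,7)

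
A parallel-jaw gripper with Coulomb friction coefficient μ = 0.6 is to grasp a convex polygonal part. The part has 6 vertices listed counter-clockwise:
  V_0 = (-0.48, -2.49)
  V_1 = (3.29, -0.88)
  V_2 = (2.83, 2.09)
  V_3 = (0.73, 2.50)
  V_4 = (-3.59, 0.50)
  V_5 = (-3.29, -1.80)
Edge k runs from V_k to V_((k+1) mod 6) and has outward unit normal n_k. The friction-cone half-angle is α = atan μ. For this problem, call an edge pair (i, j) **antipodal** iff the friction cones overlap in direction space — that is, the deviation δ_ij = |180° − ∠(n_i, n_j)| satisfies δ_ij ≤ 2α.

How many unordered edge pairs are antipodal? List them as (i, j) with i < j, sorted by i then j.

count = 5; pairs: (0,2), (0,3), (1,4), (2,5), (3,5)

α = atan 0.6 = 30.96°;  2α = 61.93°
n_0 = (+0.3927, -0.9196)
n_1 = (+0.9882, +0.1531)
n_2 = (+0.1916, +0.9815)
n_3 = (-0.4201, +0.9075)
n_4 = (-0.9916, -0.1293)
n_5 = (-0.2385, -0.9712)
  (0,1): δ = 104.32°  ·
  (0,2): δ = 34.17°  ✓
  (0,3): δ = 1.72°  ✓
  (0,4): δ = 74.31°  ·
  (0,5): δ = 143.08°  ·
  (1,2): δ = 109.85°  ·
  (1,3): δ = 73.96°  ·
  (1,4): δ = 1.37°  ✓
  (1,5): δ = 67.40°  ·
  (2,3): δ = 144.11°  ·
  (2,4): δ = 71.52°  ·
  (2,5): δ = 2.75°  ✓
  (3,4): δ = 107.41°  ·
  (3,5): δ = 38.64°  ✓
  (4,5): δ = 111.23°  ·
antipodal pairs: 5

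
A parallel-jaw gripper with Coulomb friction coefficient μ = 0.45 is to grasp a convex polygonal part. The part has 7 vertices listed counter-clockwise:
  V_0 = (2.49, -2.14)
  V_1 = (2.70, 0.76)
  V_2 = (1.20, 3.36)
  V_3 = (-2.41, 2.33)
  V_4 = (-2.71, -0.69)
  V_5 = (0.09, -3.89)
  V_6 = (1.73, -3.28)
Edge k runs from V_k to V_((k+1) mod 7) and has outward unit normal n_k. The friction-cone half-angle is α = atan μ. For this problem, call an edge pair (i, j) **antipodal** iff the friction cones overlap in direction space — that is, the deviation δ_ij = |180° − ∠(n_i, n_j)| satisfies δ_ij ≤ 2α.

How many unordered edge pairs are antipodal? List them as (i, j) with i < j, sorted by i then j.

α = atan 0.45 = 24.23°;  2α = 48.46°
n_0 = (+0.9974, -0.0722)
n_1 = (+0.8662, +0.4997)
n_2 = (-0.2744, +0.9616)
n_3 = (-0.9951, +0.0989)
n_4 = (-0.7526, -0.6585)
n_5 = (+0.3486, -0.9373)
n_6 = (+0.8321, -0.5547)
  (0,1): δ = 145.88°  ·
  (0,2): δ = 69.93°  ·
  (0,3): δ = 1.53°  ✓
  (0,4): δ = 45.33°  ✓
  (0,5): δ = 114.54°  ·
  (0,6): δ = 150.45°  ·
  (1,2): δ = 104.06°  ·
  (1,3): δ = 35.65°  ✓
  (1,4): δ = 11.20°  ✓
  (1,5): δ = 80.42°  ·
  (1,6): δ = 116.33°  ·
  (2,3): δ = 111.60°  ·
  (2,4): δ = 64.74°  ·
  (2,5): δ = 4.48°  ✓
  (2,6): δ = 40.39°  ✓
  (3,4): δ = 133.14°  ·
  (3,5): δ = 63.92°  ·
  (3,6): δ = 28.02°  ✓
  (4,5): δ = 110.78°  ·
  (4,6): δ = 74.88°  ·
  (5,6): δ = 144.09°  ·
antipodal pairs: 7

count = 7; pairs: (0,3), (0,4), (1,3), (1,4), (2,5), (2,6), (3,6)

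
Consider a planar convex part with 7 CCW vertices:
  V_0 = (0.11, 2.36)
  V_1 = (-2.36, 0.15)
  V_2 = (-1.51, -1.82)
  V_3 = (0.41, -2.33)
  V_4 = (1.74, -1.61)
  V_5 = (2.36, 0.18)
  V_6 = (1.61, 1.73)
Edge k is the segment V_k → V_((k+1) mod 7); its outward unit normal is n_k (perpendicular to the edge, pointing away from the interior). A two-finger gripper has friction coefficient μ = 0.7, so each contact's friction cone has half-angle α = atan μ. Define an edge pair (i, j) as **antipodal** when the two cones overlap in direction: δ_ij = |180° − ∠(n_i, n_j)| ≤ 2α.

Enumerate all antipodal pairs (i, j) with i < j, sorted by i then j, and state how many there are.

count = 9; pairs: (0,2), (0,3), (0,4), (1,4), (1,5), (1,6), (2,5), (2,6), (3,6)

α = atan 0.7 = 34.99°;  2α = 69.98°
n_0 = (-0.6668, +0.7452)
n_1 = (-0.9182, -0.3962)
n_2 = (-0.2567, -0.9665)
n_3 = (+0.4761, -0.8794)
n_4 = (+0.9449, -0.3273)
n_5 = (+0.9002, +0.4356)
n_6 = (+0.3872, +0.9220)
  (0,1): δ = 108.48°  ·
  (0,2): δ = 56.70°  ✓
  (0,3): δ = 13.39°  ✓
  (0,4): δ = 29.08°  ✓
  (0,5): δ = 74.00°  ·
  (0,6): δ = 115.40°  ·
  (1,2): δ = 128.21°  ·
  (1,3): δ = 84.91°  ·
  (1,4): δ = 42.44°  ✓
  (1,5): δ = 2.48°  ✓
  (1,6): δ = 43.88°  ✓
  (2,3): δ = 136.70°  ·
  (2,4): δ = 94.23°  ·
  (2,5): δ = 49.30°  ✓
  (2,6): δ = 7.91°  ✓
  (3,4): δ = 137.53°  ·
  (3,5): δ = 92.61°  ·
  (3,6): δ = 51.21°  ✓
  (4,5): δ = 135.07°  ·
  (4,6): δ = 93.68°  ·
  (5,6): δ = 138.60°  ·
antipodal pairs: 9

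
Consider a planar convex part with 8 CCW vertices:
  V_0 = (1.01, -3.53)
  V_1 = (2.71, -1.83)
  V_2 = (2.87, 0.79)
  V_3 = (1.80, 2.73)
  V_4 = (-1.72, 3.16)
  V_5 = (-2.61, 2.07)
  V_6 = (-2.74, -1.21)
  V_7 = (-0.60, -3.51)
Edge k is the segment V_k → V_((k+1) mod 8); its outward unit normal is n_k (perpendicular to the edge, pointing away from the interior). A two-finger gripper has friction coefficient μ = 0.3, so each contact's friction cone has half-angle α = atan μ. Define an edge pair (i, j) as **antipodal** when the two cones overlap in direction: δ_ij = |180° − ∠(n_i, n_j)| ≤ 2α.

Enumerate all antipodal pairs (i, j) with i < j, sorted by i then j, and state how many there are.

α = atan 0.3 = 16.70°;  2α = 33.40°
n_0 = (+0.7071, -0.7071)
n_1 = (+0.9981, -0.0610)
n_2 = (+0.8756, +0.4830)
n_3 = (+0.1213, +0.9926)
n_4 = (-0.7746, +0.6325)
n_5 = (-0.9992, +0.0396)
n_6 = (-0.7321, -0.6812)
n_7 = (-0.0124, -0.9999)
  (0,1): δ = 138.49°  ·
  (0,2): δ = 106.12°  ·
  (0,3): δ = 51.96°  ·
  (0,4): δ = 5.77°  ✓
  (0,5): δ = 42.73°  ·
  (0,6): δ = 87.94°  ·
  (0,7): δ = 134.29°  ·
  (1,2): δ = 147.63°  ·
  (1,3): δ = 93.47°  ·
  (1,4): δ = 35.74°  ·
  (1,5): δ = 1.22°  ✓
  (1,6): δ = 46.43°  ·
  (1,7): δ = 92.78°  ·
  (2,3): δ = 125.84°  ·
  (2,4): δ = 68.11°  ·
  (2,5): δ = 31.15°  ✓
  (2,6): δ = 14.06°  ✓
  (2,7): δ = 60.41°  ·
  (3,4): δ = 122.27°  ·
  (3,5): δ = 85.30°  ·
  (3,6): δ = 40.10°  ·
  (3,7): δ = 6.25°  ✓
  (4,5): δ = 143.04°  ·
  (4,6): δ = 97.83°  ·
  (4,7): δ = 51.48°  ·
  (5,6): δ = 134.79°  ·
  (5,7): δ = 88.44°  ·
  (6,7): δ = 133.65°  ·
antipodal pairs: 5

count = 5; pairs: (0,4), (1,5), (2,5), (2,6), (3,7)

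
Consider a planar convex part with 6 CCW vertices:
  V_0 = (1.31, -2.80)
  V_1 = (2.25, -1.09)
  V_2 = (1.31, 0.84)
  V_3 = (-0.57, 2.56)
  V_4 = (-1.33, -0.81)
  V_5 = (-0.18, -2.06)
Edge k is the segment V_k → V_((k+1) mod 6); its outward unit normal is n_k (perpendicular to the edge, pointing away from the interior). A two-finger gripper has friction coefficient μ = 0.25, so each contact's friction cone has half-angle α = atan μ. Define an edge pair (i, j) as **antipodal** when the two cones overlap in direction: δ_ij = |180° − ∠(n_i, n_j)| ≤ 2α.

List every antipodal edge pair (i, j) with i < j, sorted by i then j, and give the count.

count = 4; pairs: (0,3), (1,4), (2,4), (2,5)

α = atan 0.25 = 14.04°;  2α = 28.07°
n_0 = (+0.8763, -0.4817)
n_1 = (+0.8990, +0.4379)
n_2 = (+0.6750, +0.7378)
n_3 = (-0.9755, +0.2200)
n_4 = (-0.7359, -0.6771)
n_5 = (-0.4448, -0.8956)
  (0,1): δ = 125.23°  ·
  (0,2): δ = 103.66°  ·
  (0,3): δ = 16.09°  ✓
  (0,4): δ = 71.41°  ·
  (0,5): δ = 92.39°  ·
  (1,2): δ = 158.42°  ·
  (1,3): δ = 38.68°  ·
  (1,4): δ = 16.65°  ✓
  (1,5): δ = 37.62°  ·
  (2,3): δ = 60.25°  ·
  (2,4): δ = 4.93°  ✓
  (2,5): δ = 16.04°  ✓
  (3,4): δ = 124.68°  ·
  (3,5): δ = 103.70°  ·
  (4,5): δ = 159.03°  ·
antipodal pairs: 4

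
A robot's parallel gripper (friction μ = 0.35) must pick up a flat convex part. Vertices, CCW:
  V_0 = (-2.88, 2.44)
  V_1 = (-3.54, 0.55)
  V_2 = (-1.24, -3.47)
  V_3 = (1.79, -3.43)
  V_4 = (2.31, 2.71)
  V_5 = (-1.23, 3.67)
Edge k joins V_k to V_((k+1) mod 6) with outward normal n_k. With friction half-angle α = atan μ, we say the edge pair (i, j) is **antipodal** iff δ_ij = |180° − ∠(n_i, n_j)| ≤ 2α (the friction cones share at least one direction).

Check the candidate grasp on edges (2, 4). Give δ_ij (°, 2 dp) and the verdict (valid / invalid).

δ = 15.93°, valid

α = atan 0.35 = 19.29°;  2α = 38.58°
edge 2: e_2 = (+3.03, +0.04);  n_2 = (+0.0132, -0.9999)
edge 4: e_4 = (-3.54, +0.96);  n_4 = (+0.2617, +0.9651)
∠(n_2, n_4) = 164.07°
δ = |180° − 164.07°| = 15.93°
15.93° ≤ 2α = 38.58°  →  valid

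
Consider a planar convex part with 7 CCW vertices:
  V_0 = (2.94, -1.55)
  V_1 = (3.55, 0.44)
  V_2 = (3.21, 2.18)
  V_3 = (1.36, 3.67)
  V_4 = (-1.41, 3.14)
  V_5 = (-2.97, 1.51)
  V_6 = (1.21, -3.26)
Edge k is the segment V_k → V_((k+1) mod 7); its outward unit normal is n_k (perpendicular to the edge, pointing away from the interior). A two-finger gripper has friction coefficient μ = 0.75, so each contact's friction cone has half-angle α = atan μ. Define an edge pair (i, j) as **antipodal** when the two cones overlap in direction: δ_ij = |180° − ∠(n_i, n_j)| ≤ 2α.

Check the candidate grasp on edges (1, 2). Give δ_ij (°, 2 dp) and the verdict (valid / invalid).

δ = 139.90°, invalid

α = atan 0.75 = 36.87°;  2α = 73.74°
edge 1: e_1 = (-0.34, +1.74);  n_1 = (+0.9814, +0.1918)
edge 2: e_2 = (-1.85, +1.49);  n_2 = (+0.6273, +0.7788)
∠(n_1, n_2) = 40.10°
δ = |180° − 40.10°| = 139.90°
139.90° > 2α = 73.74°  →  invalid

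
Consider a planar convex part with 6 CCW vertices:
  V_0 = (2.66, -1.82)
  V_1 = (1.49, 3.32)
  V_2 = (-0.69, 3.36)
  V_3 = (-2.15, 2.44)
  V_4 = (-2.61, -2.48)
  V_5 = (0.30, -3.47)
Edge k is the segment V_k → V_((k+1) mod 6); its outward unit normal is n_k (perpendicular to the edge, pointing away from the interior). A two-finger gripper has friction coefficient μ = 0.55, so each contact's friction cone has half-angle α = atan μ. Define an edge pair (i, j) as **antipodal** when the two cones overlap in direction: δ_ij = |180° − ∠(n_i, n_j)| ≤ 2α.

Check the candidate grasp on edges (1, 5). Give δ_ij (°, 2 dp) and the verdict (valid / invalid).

α = atan 0.55 = 28.81°;  2α = 57.62°
edge 1: e_1 = (-2.18, +0.04);  n_1 = (+0.0183, +0.9998)
edge 5: e_5 = (+2.36, +1.65);  n_5 = (+0.5730, -0.8196)
∠(n_1, n_5) = 143.99°
δ = |180° − 143.99°| = 36.01°
36.01° ≤ 2α = 57.62°  →  valid

δ = 36.01°, valid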